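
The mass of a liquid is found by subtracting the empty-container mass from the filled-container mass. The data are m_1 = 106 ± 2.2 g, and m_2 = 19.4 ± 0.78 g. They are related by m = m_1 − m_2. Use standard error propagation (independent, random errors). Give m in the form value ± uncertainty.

Sums and differences: (δm)² = Σ (cᵢ δxᵢ)².
  (δm_1)² = 4.84;  (δm_2)² = 0.608
δm = √(5.45) = 2.33 g
m = 86.6 g.

86.6 ± 2.33 g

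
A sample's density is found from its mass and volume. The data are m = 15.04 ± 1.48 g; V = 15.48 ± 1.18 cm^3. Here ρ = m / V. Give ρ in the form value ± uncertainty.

Each factor contributes (exponent × relative error)² to (δρ/ρ)²:
  (1·δm/m)² = (1×0.0984)² = 0.00968;  (-1·δV/V)² = (-1×0.0762)² = 0.00581
δρ/ρ = √(0.0155) = 0.124
ρ = 0.9716 g/cm^3, so δρ = 0.124 × 0.9716 = 0.121 g/cm^3.

0.9716 ± 0.121 g/cm^3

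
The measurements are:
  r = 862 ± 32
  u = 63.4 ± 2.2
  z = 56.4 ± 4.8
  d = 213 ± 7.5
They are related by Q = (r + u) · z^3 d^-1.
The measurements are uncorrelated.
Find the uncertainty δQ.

2.03e+05

Let w = r + u = 925. δw = √(δr² + δu²) = √(1020 + 4.84) = 32.1, so δw/w = 0.0347.
Q is then a monomial in w, z, d:
δQ/Q = √((δw/w)² + (3·δz/z)² + (-1·δd/d)²) = √(0.00120 + 0.0652 + 0.00124) = 0.260
Q = 7.79e+05, so δQ = 0.260 × 7.79e+05 = 2.03e+05.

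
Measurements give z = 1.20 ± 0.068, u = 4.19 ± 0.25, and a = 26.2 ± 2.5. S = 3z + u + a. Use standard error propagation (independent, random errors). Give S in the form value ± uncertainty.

Absolute uncertainties add in quadrature for a linear combination:
  (3·δz)² = 0.0416;  (δu)² = 0.0625;  (δa)² = 6.25
δS = √(6.35) = 2.52
S = 34.0.

34.0 ± 2.52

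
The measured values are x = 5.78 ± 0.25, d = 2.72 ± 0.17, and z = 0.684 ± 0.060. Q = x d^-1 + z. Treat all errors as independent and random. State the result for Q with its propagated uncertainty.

Let p = x·d^-1 = 2.12. δp/p = √((1·δx/x)² + (-1·δd/d)²) = √(0.00187 + 0.00391) = 0.0760, so δp = 0.162.
Q = p + z: δQ = √(δp² + δz²) = √(0.0261 + 0.00360) = 0.172
Q = 2.81.

2.81 ± 0.172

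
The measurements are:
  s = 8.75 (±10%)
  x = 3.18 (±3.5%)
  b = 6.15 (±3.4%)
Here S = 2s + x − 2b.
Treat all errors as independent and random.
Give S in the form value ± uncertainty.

For a sum/difference, combine absolute errors in quadrature:
  (2·δs)² = 3.06;  (δx)² = 0.0124;  (2·δb)² = 0.175
δS = √(3.25) = 1.80
S = 8.38.

8.38 ± 1.80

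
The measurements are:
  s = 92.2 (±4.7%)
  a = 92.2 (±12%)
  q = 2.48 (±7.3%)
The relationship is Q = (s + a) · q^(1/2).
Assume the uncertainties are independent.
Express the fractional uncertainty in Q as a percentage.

7.41%

Let u = s + a = 184. δu = √(δs² + δa²) = √(18.8 + 122) = 11.9, so δu/u = 0.0644.
Q is then a monomial in u, q:
δQ/Q = √((δu/u)² + (½·δq/q)²) = √(0.00415 + 0.00133) = 0.0741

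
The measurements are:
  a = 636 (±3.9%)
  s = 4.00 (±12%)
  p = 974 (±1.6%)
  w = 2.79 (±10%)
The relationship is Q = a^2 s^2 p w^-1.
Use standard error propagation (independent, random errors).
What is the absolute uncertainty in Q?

6.14e+08

Relative error in a monomial: (δQ/Q)² = Σ (nᵢ · δxᵢ/xᵢ)².
  (2·δa/a)² = (2×0.0390)² = 0.00608;  (2·δs/s)² = (2×0.120)² = 0.0576;  (1·δp/p)² = (1×0.0160)² = 0.000256;  (-1·δw/w)² = (-1×0.100)² = 0.0100
δQ/Q = √(0.0739) = 0.272
Q = 2.26e+09, so δQ = 0.272 × 2.26e+09 = 6.14e+08.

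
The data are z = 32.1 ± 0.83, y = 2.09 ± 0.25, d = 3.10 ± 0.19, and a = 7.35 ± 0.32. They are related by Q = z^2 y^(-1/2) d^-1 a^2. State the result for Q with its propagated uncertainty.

For a monomial Q ∝ z^2, y^(-1/2), d^-1, a^2, fractional errors add in quadrature:
  (2·δz/z)² = (2×0.0259)² = 0.00267;  (−½·δy/y)² = (-0.5×0.120)² = 0.00358;  (-1·δd/d)² = (-1×0.0613)² = 0.00376;  (2·δa/a)² = (2×0.0435)² = 0.00758
δQ/Q = √(0.0176) = 0.133
Q = 12400, so δQ = 0.133 × 12400 = 1650.

12400 ± 1650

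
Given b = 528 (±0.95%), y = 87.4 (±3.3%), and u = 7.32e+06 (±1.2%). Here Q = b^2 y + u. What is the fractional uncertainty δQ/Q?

Let p = b^2·y = 2.44e+07. δp/p = √((2·δb/b)² + (1·δy/y)²) = √(0.000361 + 0.00109) = 0.0381, so δp = 9.28e+05.
Q = p + u: δQ = √(δp² + δu²) = √(8.61e+11 + 7.72e+09) = 9.32e+05
Q = 3.17e+07, so δQ/Q = 9.32e+05/3.17e+07 = 0.0294.

0.0294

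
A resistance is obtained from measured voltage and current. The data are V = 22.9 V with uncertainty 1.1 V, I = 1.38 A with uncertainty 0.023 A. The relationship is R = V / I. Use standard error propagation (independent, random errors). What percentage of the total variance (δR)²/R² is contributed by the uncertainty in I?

(δR/R)² = (1·δV/V)² + (-1·δI/I)²
  V term: (1×0.0480)² = 0.00231
  I term: (-1×0.0167)² = 0.000278
Total = 0.00259. Share from I = 0.000278/0.00259 = 0.107.

10.7%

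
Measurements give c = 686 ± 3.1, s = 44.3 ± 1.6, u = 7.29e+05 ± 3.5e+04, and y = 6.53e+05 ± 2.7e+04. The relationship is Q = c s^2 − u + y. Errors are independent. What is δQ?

Let p = c·s^2 = 1.35e+06. δp/p = √((1·δc/c)² + (2·δs/s)²) = √(2.04e-05 + 0.00522) = 0.0724, so δp = 97400.
Q = p − u + y: δQ = √(δp² + δu² + δy²) = √(9.49e+09 + 1.22e+09 + 7.29e+08) = 1.07e+05

1.07e+05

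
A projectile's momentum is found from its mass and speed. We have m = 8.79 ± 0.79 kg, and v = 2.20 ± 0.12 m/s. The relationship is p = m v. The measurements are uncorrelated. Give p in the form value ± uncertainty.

19.3 ± 2.03 kg·m/s

For a monomial p ∝ m, v, fractional errors add in quadrature:
  (1·δm/m)² = (1×0.0899)² = 0.00808;  (1·δv/v)² = (1×0.0545)² = 0.00298
δp/p = √(0.0111) = 0.105
p = 19.3 kg·m/s, so δp = 0.105 × 19.3 = 2.03 kg·m/s.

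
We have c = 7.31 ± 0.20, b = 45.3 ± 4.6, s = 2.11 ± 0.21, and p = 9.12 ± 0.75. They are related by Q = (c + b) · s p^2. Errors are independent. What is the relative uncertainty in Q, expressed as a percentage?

21.1%

Let u = c + b = 52.6. δu = √(δc² + δb²) = √(0.0400 + 21.2) = 4.60, so δu/u = 0.0875.
Q is then a monomial in u, s, p:
δQ/Q = √((δu/u)² + (1·δs/s)² + (2·δp/p)²) = √(0.00766 + 0.00991 + 0.0271) = 0.211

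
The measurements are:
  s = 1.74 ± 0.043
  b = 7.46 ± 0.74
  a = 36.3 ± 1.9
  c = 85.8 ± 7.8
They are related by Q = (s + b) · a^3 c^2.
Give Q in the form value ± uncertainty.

Let u = s + b = 9.20. δu = √(δs² + δb²) = √(0.00185 + 0.548) = 0.741, so δu/u = 0.0806.
Q is then a monomial in u, a, c:
δQ/Q = √((δu/u)² + (3·δa/a)² + (2·δc/c)²) = √(0.00649 + 0.0247 + 0.0331) = 0.253
Q = 3.24e+09, so δQ = 0.253 × 3.24e+09 = 8.21e+08.

(3.24 ± 0.821) × 10^9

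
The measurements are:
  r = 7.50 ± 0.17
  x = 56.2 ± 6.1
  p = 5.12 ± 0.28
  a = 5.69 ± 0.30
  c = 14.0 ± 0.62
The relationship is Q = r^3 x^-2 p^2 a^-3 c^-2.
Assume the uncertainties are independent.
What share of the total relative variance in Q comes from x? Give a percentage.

(δQ/Q)² = (3·δr/r)² + (-2·δx/x)² + (2·δp/p)² + (-3·δa/a)² + (-2·δc/c)²
  r term: (3×0.0227)² = 0.00462
  x term: (-2×0.109)² = 0.0471
  p term: (2×0.0547)² = 0.0120
  a term: (-3×0.0527)² = 0.0250
  c term: (-2×0.0443)² = 0.00784
Total = 0.0966. Share from x = 0.0471/0.0966 = 0.488.

48.8%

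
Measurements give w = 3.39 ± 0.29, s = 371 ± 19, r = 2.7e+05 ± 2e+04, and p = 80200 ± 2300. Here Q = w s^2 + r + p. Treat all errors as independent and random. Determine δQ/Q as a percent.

8.01%

Let h = w·s^2 = 4.67e+05. δh/h = √((1·δw/w)² + (2·δs/s)²) = √(0.00732 + 0.0105) = 0.133, so δh = 62300.
Q = h + r + p: δQ = √(δh² + δr² + δp²) = √(3.88e+09 + 4e+08 + 5.29e+06) = 65400
Q = 8.17e+05, so δQ/Q = 65400/8.17e+05 = 0.0801.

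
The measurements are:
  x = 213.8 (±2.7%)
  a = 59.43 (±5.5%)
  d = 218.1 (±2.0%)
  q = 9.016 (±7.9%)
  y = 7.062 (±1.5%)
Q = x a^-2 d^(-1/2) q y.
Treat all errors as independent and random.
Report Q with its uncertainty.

Since Q is a product/quotient, work with relative uncertainties:
  (1·δx/x)² = (1×0.0270)² = 0.000729;  (-2·δa/a)² = (-2×0.0550)² = 0.0121;  (−½·δd/d)² = (-0.5×0.0200)² = 0.000100;  (1·δq/q)² = (1×0.0790)² = 0.00624;  (1·δy/y)² = (1×0.0150)² = 0.000225
δQ/Q = √(0.0194) = 0.139
Q = 0.2610, so δQ = 0.139 × 0.2610 = 0.0363.

0.2610 ± 0.0363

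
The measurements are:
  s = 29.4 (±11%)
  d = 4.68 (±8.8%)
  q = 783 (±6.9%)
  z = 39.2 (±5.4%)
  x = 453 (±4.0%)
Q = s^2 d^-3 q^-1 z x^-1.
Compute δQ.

Products/powers → add relative errors in quadrature, weighted by exponent:
  (2·δs/s)² = (2×0.110)² = 0.0484;  (-3·δd/d)² = (-3×0.0880)² = 0.0697;  (-1·δq/q)² = (-1×0.0690)² = 0.00476;  (1·δz/z)² = (1×0.0540)² = 0.00292;  (-1·δx/x)² = (-1×0.0400)² = 0.00160
δQ/Q = √(0.127) = 0.357
Q = 0.000932, so δQ = 0.357 × 0.000932 = 0.000333.

0.000333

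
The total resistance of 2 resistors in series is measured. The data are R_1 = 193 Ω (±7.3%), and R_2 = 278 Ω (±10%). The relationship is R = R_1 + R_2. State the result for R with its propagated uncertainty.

R is a linear combination, so absolute uncertainties add in quadrature:
  (δR_1)² = 198;  (δR_2)² = 773
δR = √(971) = 31.2 Ω
R = 471 Ω.

471 ± 31.2 Ω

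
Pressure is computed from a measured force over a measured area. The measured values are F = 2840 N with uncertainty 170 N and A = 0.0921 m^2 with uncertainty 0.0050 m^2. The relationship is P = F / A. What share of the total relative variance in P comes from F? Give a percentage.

(δP/P)² = (1·δF/F)² + (-1·δA/A)²
  F term: (1×0.0599)² = 0.00358
  A term: (-1×0.0543)² = 0.00295
Total = 0.00653. Share from F = 0.00358/0.00653 = 0.549.

54.9%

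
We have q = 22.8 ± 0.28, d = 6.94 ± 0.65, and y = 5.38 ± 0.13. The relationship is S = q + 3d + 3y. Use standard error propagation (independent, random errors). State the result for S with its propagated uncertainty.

59.8 ± 2.01

Sums and differences: (δS)² = Σ (cᵢ δxᵢ)².
  (δq)² = 0.0784;  (3·δd)² = 3.80;  (3·δy)² = 0.152
δS = √(4.03) = 2.01
S = 59.8.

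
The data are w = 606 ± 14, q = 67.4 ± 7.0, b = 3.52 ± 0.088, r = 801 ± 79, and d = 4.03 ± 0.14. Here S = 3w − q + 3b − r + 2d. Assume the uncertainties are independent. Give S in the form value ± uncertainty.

For a sum/difference, combine absolute errors in quadrature:
  (3·δw)² = 1760;  (δq)² = 49.0;  (3·δb)² = 0.0697;  (δr)² = 6240;  (2·δd)² = 0.0784
δS = √(8050) = 89.7
S = 968.

968 ± 89.7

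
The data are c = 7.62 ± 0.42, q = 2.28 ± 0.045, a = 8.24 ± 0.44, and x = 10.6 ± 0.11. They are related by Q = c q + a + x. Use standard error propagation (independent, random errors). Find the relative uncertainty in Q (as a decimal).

Let p = c·q = 17.4. δp/p = √((1·δc/c)² + (1·δq/q)²) = √(0.00304 + 0.000390) = 0.0585, so δp = 1.02.
Q = p + a + x: δQ = √(δp² + δa² + δx²) = √(1.03 + 0.194 + 0.0121) = 1.11
Q = 36.2, so δQ/Q = 1.11/36.2 = 0.0308.

0.0308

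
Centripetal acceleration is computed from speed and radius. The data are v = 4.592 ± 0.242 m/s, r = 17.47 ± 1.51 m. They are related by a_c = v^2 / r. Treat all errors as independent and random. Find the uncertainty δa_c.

0.165 m/s^2

a_c is a product of powers, so relative uncertainties combine in quadrature:
  (2·δv/v)² = (2×0.0527)² = 0.0111;  (-1·δr/r)² = (-1×0.0864)² = 0.00747
δa_c/a_c = √(0.0186) = 0.136
a_c = 1.207 m/s^2, so δa_c = 0.136 × 1.207 = 0.165 m/s^2.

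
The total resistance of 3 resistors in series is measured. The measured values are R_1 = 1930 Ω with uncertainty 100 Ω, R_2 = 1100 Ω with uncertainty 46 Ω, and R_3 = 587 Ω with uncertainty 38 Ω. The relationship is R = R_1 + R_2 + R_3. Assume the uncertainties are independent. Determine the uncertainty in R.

For a sum/difference, combine absolute errors in quadrature:
  (δR_1)² = 10000;  (δR_2)² = 2120;  (δR_3)² = 1440
δR = √(13600) = 116 Ω

116 Ω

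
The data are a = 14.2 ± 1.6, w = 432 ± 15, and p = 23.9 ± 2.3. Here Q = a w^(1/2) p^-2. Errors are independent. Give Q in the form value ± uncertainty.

Each factor contributes (exponent × relative error)² to (δQ/Q)²:
  (1·δa/a)² = (1×0.113)² = 0.0127;  (½·δw/w)² = (0.5×0.0347)² = 0.000301;  (-2·δp/p)² = (-2×0.0962)² = 0.0370
δQ/Q = √(0.0500) = 0.224
Q = 0.517, so δQ = 0.224 × 0.517 = 0.116.

0.517 ± 0.116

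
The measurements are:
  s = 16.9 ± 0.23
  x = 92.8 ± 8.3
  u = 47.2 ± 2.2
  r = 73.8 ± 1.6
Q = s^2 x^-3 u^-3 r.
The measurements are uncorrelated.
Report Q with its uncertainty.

Q is a product of powers, so relative uncertainties combine in quadrature:
  (2·δs/s)² = (2×0.0136)² = 0.000741;  (-3·δx/x)² = (-3×0.0894)² = 0.0720;  (-3·δu/u)² = (-3×0.0466)² = 0.0196;  (1·δr/r)² = (1×0.0217)² = 0.000470
δQ/Q = √(0.0928) = 0.305
Q = 2.51e-07, so δQ = 0.305 × 2.51e-07 = 7.64e-08.

(2.51 ± 0.764) × 10^-7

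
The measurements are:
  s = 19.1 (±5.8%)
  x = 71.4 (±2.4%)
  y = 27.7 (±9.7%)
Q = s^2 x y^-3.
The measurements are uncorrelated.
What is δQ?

Each factor contributes (exponent × relative error)² to (δQ/Q)²:
  (2·δs/s)² = (2×0.0580)² = 0.0135;  (1·δx/x)² = (1×0.0240)² = 0.000576;  (-3·δy/y)² = (-3×0.0970)² = 0.0847
δQ/Q = √(0.0987) = 0.314
Q = 1.23, so δQ = 0.314 × 1.23 = 0.385.

0.385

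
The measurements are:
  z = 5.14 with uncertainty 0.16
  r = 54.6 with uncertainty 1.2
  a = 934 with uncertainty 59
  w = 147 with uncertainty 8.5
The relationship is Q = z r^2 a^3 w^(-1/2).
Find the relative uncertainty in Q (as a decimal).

For a monomial Q ∝ z, r^2, a^3, w^(-1/2), fractional errors add in quadrature:
  (1·δz/z)² = (1×0.0311)² = 0.000969;  (2·δr/r)² = (2×0.0220)² = 0.00193;  (3·δa/a)² = (3×0.0632)² = 0.0359;  (−½·δw/w)² = (-0.5×0.0578)² = 0.000836
δQ/Q = √(0.0397) = 0.199

0.199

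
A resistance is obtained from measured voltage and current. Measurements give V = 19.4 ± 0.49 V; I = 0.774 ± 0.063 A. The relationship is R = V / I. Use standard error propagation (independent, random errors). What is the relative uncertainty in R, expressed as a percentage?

8.52%

Relative error in a monomial: (δR/R)² = Σ (nᵢ · δxᵢ/xᵢ)².
  (1·δV/V)² = (1×0.0253)² = 0.000638;  (-1·δI/I)² = (-1×0.0814)² = 0.00663
δR/R = √(0.00726) = 0.0852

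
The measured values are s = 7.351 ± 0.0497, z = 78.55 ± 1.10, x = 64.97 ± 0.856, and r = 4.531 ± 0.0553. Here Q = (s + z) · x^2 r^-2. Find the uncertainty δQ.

674

Let u = s + z = 85.90. δu = √(δs² + δz²) = √(0.00247 + 1.21) = 1.10, so δu/u = 0.0128.
Q is then a monomial in u, x, r:
δQ/Q = √((δu/u)² + (2·δx/x)² + (-2·δr/r)²) = √(0.000164 + 0.000694 + 0.000596) = 0.0381
Q = 17660, so δQ = 0.0381 × 17660 = 674.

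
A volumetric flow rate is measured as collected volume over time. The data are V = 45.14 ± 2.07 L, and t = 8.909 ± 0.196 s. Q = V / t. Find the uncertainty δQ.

0.258 L/s

Relative error in a monomial: (δQ/Q)² = Σ (nᵢ · δxᵢ/xᵢ)².
  (1·δV/V)² = (1×0.0459)² = 0.00210;  (-1·δt/t)² = (-1×0.0220)² = 0.000484
δQ/Q = √(0.00259) = 0.0509
Q = 5.067 L/s, so δQ = 0.0509 × 5.067 = 0.258 L/s.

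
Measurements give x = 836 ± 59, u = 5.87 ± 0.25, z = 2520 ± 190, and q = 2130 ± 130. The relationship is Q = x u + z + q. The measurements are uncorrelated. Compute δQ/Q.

Let p = x·u = 4910. δp/p = √((1·δx/x)² + (1·δu/u)²) = √(0.00498 + 0.00181) = 0.0824, so δp = 405.
Q = p + z + q: δQ = √(δp² + δz² + δq²) = √(1.64e+05 + 36100 + 16900) = 465
Q = 9560, so δQ/Q = 465/9560 = 0.0487.

0.0487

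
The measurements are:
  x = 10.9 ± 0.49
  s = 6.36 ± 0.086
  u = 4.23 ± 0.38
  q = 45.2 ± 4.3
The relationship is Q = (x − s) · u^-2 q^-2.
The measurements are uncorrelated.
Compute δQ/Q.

0.284

Let w = x − s = 4.54. δw = √(δx² + δs²) = √(0.240 + 0.00740) = 0.497, so δw/w = 0.110.
Q is then a monomial in w, u, q:
δQ/Q = √((δw/w)² + (-2·δu/u)² + (-2·δq/q)²) = √(0.0120 + 0.0323 + 0.0362) = 0.284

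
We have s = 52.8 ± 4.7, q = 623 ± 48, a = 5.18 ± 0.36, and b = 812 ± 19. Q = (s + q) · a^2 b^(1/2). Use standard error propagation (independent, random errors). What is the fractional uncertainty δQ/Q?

0.157

Let u = s + q = 676. δu = √(δs² + δq²) = √(22.1 + 2300) = 48.2, so δu/u = 0.0714.
Q is then a monomial in u, a, b:
δQ/Q = √((δu/u)² + (2·δa/a)² + (½·δb/b)²) = √(0.00509 + 0.0193 + 0.000137) = 0.157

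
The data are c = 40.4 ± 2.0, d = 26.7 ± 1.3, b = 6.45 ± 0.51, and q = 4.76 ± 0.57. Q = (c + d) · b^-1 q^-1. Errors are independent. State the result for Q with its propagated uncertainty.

Let u = c + d = 67.1. δu = √(δc² + δd²) = √(4.00 + 1.69) = 2.39, so δu/u = 0.0355.
Q is then a monomial in u, b, q:
δQ/Q = √((δu/u)² + (-1·δb/b)² + (-1·δq/q)²) = √(0.00126 + 0.00625 + 0.0143) = 0.148
Q = 2.19, so δQ = 0.148 × 2.19 = 0.323.

2.19 ± 0.323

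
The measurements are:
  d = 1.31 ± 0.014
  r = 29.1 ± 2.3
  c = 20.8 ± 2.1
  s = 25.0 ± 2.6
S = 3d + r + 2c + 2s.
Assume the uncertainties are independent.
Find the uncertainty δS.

7.07

For a sum/difference, combine absolute errors in quadrature:
  (3·δd)² = 0.00176;  (δr)² = 5.29;  (2·δc)² = 17.6;  (2·δs)² = 27.0
δS = √(50.0) = 7.07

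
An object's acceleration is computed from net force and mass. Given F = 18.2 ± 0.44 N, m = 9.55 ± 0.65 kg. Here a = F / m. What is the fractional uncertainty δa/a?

a is a product of powers, so relative uncertainties combine in quadrature:
  (1·δF/F)² = (1×0.0242)² = 0.000584;  (-1·δm/m)² = (-1×0.0681)² = 0.00463
δa/a = √(0.00522) = 0.0722

0.0722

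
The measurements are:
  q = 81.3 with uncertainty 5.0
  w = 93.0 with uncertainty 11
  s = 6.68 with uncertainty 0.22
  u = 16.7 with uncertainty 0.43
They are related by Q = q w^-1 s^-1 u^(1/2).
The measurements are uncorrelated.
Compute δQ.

0.0738

For a monomial Q ∝ q, w^-1, s^-1, u^(1/2), fractional errors add in quadrature:
  (1·δq/q)² = (1×0.0615)² = 0.00378;  (-1·δw/w)² = (-1×0.118)² = 0.0140;  (-1·δs/s)² = (-1×0.0329)² = 0.00108;  (½·δu/u)² = (0.5×0.0257)² = 0.000166
δQ/Q = √(0.0190) = 0.138
Q = 0.535, so δQ = 0.138 × 0.535 = 0.0738.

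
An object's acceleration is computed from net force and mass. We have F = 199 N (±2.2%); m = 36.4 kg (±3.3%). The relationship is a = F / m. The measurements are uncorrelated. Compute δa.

For a monomial a ∝ F, m^-1, fractional errors add in quadrature:
  (1·δF/F)² = (1×0.0220)² = 0.000484;  (-1·δm/m)² = (-1×0.0330)² = 0.00109
δa/a = √(0.00157) = 0.0397
a = 5.47 m/s^2, so δa = 0.0397 × 5.47 = 0.217 m/s^2.

0.217 m/s^2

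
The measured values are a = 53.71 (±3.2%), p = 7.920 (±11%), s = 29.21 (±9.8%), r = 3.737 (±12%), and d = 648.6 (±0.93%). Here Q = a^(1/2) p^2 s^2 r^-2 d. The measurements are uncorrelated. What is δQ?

6.93e+06

Relative error in a monomial: (δQ/Q)² = Σ (nᵢ · δxᵢ/xᵢ)².
  (½·δa/a)² = (0.5×0.0320)² = 0.000256;  (2·δp/p)² = (2×0.110)² = 0.0484;  (2·δs/s)² = (2×0.0980)² = 0.0384;  (-2·δr/r)² = (-2×0.120)² = 0.0576;  (1·δd/d)² = (1×0.00930)² = 8.65e-05
δQ/Q = √(0.145) = 0.380
Q = 1.822e+07, so δQ = 0.380 × 1.822e+07 = 6.93e+06.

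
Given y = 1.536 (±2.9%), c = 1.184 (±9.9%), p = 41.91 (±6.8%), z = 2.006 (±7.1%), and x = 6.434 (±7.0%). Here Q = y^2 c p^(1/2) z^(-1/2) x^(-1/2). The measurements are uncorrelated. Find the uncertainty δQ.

0.653

Each factor contributes (exponent × relative error)² to (δQ/Q)²:
  (2·δy/y)² = (2×0.0290)² = 0.00336;  (1·δc/c)² = (1×0.0990)² = 0.00980;  (½·δp/p)² = (0.5×0.0680)² = 0.00116;  (−½·δz/z)² = (-0.5×0.0710)² = 0.00126;  (−½·δx/x)² = (-0.5×0.0700)² = 0.00123
δQ/Q = √(0.0168) = 0.130
Q = 5.034, so δQ = 0.130 × 5.034 = 0.653.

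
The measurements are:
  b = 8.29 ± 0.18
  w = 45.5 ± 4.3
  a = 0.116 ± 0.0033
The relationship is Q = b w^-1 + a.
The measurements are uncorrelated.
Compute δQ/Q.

0.0603

Let p = b·w^-1 = 0.182. δp/p = √((1·δb/b)² + (-1·δw/w)²) = √(0.000471 + 0.00893) = 0.0970, so δp = 0.0177.
Q = p + a: δQ = √(δp² + δa²) = √(0.000312 + 1.09e-05) = 0.0180
Q = 0.298, so δQ/Q = 0.0180/0.298 = 0.0603.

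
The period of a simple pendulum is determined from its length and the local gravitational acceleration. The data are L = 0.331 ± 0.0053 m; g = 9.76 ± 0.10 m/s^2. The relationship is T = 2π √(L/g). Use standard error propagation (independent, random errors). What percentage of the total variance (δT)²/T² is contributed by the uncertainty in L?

70.9%

(δT/T)² = (½·δL/L)² + (−½·δg/g)²
  L term: (0.5×0.0160)² = 6.41e-05
  g term: (-0.5×0.0102)² = 2.62e-05
Total = 9.03e-05. Share from L = 6.41e-05/9.03e-05 = 0.709.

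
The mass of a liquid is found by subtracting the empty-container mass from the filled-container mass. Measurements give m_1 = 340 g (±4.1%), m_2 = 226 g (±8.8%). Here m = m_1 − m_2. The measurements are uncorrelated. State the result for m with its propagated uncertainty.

114 ± 24.3 g

Sums and differences: (δm)² = Σ (cᵢ δxᵢ)².
  (δm_1)² = 194;  (δm_2)² = 396
δm = √(590) = 24.3 g
m = 114 g.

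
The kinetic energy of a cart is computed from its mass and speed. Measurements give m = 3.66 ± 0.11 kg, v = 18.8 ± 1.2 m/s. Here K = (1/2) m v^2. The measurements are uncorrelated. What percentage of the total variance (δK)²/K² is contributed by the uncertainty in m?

5.25%

(δK/K)² = (1·δm/m)² + (2·δv/v)²
  m term: (1×0.0301)² = 0.000903
  v term: (2×0.0638)² = 0.0163
Total = 0.0172. Share from m = 0.000903/0.0172 = 0.0525.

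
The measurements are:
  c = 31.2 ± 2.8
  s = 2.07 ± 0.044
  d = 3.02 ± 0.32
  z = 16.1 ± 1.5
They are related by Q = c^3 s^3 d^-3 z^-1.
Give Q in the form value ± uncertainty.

Since Q is a product/quotient, work with relative uncertainties:
  (3·δc/c)² = (3×0.0897)² = 0.0725;  (3·δs/s)² = (3×0.0213)² = 0.00407;  (-3·δd/d)² = (-3×0.106)² = 0.101;  (-1·δz/z)² = (-1×0.0932)² = 0.00868
δQ/Q = √(0.186) = 0.432
Q = 607, so δQ = 0.432 × 607 = 262.

607 ± 262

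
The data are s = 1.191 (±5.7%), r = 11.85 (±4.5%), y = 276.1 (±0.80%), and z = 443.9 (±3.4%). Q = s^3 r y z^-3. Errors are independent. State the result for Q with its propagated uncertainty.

Each factor contributes (exponent × relative error)² to (δQ/Q)²:
  (3·δs/s)² = (3×0.0570)² = 0.0292;  (1·δr/r)² = (1×0.0450)² = 0.00202;  (1·δy/y)² = (1×0.00800)² = 6.4e-05;  (-3·δz/z)² = (-3×0.0340)² = 0.0104
δQ/Q = √(0.0417) = 0.204
Q = 6.319e-05, so δQ = 0.204 × 6.319e-05 = 1.29e-05.

(6.319 ± 1.29) × 10^-5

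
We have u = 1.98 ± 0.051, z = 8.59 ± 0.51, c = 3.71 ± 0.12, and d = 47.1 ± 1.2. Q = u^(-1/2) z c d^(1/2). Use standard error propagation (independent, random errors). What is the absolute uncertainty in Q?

Q is a product of powers, so relative uncertainties combine in quadrature:
  (−½·δu/u)² = (-0.5×0.0258)² = 0.000166;  (1·δz/z)² = (1×0.0594)² = 0.00352;  (1·δc/c)² = (1×0.0323)² = 0.00105;  (½·δd/d)² = (0.5×0.0255)² = 0.000162
δQ/Q = √(0.00490) = 0.0700
Q = 155, so δQ = 0.0700 × 155 = 10.9.

10.9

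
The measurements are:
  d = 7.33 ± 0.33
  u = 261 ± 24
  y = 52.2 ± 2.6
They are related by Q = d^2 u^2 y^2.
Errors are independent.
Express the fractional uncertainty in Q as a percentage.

22.8%

Relative error in a monomial: (δQ/Q)² = Σ (nᵢ · δxᵢ/xᵢ)².
  (2·δd/d)² = (2×0.0450)² = 0.00811;  (2·δu/u)² = (2×0.0920)² = 0.0338;  (2·δy/y)² = (2×0.0498)² = 0.00992
δQ/Q = √(0.0519) = 0.228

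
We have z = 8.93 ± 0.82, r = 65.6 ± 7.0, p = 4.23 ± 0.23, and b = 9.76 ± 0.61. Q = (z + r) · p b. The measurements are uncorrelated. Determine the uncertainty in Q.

Let u = z + r = 74.5. δu = √(δz² + δr²) = √(0.672 + 49.0) = 7.05, so δu/u = 0.0946.
Q is then a monomial in u, p, b:
δQ/Q = √((δu/u)² + (1·δp/p)² + (1·δb/b)²) = √(0.00894 + 0.00296 + 0.00391) = 0.126
Q = 3080, so δQ = 0.126 × 3080 = 387.

387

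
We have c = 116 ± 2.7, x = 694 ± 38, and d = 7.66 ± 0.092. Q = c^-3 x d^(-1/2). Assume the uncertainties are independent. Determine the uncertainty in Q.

1.43e-05

Products/powers → add relative errors in quadrature, weighted by exponent:
  (-3·δc/c)² = (-3×0.0233)² = 0.00488;  (1·δx/x)² = (1×0.0548)² = 0.00300;  (−½·δd/d)² = (-0.5×0.0120)² = 3.61e-05
δQ/Q = √(0.00791) = 0.0889
Q = 0.000161, so δQ = 0.0889 × 0.000161 = 1.43e-05.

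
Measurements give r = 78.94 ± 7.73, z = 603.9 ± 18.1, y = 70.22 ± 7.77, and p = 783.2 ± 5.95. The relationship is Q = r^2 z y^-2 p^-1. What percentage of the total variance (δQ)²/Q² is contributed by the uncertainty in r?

(δQ/Q)² = (2·δr/r)² + (1·δz/z)² + (-2·δy/y)² + (-1·δp/p)²
  r term: (2×0.0979)² = 0.0384
  z term: (1×0.0300)² = 0.000898
  y term: (-2×0.111)² = 0.0490
  p term: (-1×0.00760)² = 5.77e-05
Total = 0.0883. Share from r = 0.0384/0.0883 = 0.434.

43.4%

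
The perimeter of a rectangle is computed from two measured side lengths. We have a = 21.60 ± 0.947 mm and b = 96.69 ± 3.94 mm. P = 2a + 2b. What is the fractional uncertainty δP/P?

Absolute uncertainties add in quadrature for a linear combination:
  (2·δa)² = 3.59;  (2·δb)² = 62.1
δP = √(65.7) = 8.10 mm
P = 236.6 mm, so δP/P = 8.10/236.6 = 0.0343.

0.0343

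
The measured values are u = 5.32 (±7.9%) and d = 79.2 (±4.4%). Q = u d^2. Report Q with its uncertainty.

33400 ± 3950

For a monomial Q ∝ u, d^2, fractional errors add in quadrature:
  (1·δu/u)² = (1×0.0790)² = 0.00624;  (2·δd/d)² = (2×0.0440)² = 0.00774
δQ/Q = √(0.0140) = 0.118
Q = 33400, so δQ = 0.118 × 33400 = 3950.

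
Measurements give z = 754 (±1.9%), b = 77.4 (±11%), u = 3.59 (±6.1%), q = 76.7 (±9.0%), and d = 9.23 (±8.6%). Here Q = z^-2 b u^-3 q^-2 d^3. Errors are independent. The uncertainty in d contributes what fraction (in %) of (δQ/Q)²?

(δQ/Q)² = (-2·δz/z)² + (1·δb/b)² + (-3·δu/u)² + (-2·δq/q)² + (3·δd/d)²
  z term: (-2×0.0190)² = 0.00144
  b term: (1×0.110)² = 0.0121
  u term: (-3×0.0610)² = 0.0335
  q term: (-2×0.0900)² = 0.0324
  d term: (3×0.0860)² = 0.0666
Total = 0.146. Share from d = 0.0666/0.146 = 0.456.

45.6%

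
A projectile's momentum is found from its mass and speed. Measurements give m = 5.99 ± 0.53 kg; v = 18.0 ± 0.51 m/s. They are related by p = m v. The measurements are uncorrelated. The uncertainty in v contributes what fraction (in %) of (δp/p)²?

(δp/p)² = (1·δm/m)² + (1·δv/v)²
  m term: (1×0.0885)² = 0.00783
  v term: (1×0.0283)² = 0.000803
Total = 0.00863. Share from v = 0.000803/0.00863 = 0.0930.

9.30%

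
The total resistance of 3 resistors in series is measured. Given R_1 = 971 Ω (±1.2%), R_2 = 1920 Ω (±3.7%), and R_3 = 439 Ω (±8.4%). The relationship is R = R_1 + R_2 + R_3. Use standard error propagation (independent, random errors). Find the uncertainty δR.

80.9 Ω

Absolute uncertainties add in quadrature for a linear combination:
  (δR_1)² = 136;  (δR_2)² = 5050;  (δR_3)² = 1360
δR = √(6540) = 80.9 Ω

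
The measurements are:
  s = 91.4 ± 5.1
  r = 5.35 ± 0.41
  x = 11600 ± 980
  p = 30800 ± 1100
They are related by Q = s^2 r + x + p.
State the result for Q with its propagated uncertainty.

Let w = s^2·r = 44700. δw/w = √((2·δs/s)² + (1·δr/r)²) = √(0.0125 + 0.00587) = 0.135, so δw = 6050.
Q = w + x + p: δQ = √(δw² + δx² + δp²) = √(3.66e+07 + 9.6e+05 + 1.21e+06) = 6230
Q = 87100.

87100 ± 6230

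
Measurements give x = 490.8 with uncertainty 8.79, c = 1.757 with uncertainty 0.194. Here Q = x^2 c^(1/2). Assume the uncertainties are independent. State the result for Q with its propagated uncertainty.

For a monomial Q ∝ x^2, c^(1/2), fractional errors add in quadrature:
  (2·δx/x)² = (2×0.0179)² = 0.00128;  (½·δc/c)² = (0.5×0.110)² = 0.00305
δQ/Q = √(0.00433) = 0.0658
Q = 319300, so δQ = 0.0658 × 319300 = 21000.

319300 ± 21000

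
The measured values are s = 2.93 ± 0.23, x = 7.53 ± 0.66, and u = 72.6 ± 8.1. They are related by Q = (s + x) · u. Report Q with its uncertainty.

Let w = s + x = 10.5. δw = √(δs² + δx²) = √(0.0529 + 0.436) = 0.699, so δw/w = 0.0668.
Q is then a monomial in w, u:
δQ/Q = √((δw/w)² + (1·δu/u)²) = √(0.00446 + 0.0124) = 0.130
Q = 759, so δQ = 0.130 × 759 = 98.8.

759 ± 98.8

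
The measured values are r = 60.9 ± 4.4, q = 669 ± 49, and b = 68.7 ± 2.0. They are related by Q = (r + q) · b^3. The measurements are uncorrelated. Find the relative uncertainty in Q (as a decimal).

0.110

Let u = r + q = 730. δu = √(δr² + δq²) = √(19.4 + 2400) = 49.2, so δu/u = 0.0674.
Q is then a monomial in u, b:
δQ/Q = √((δu/u)² + (3·δb/b)²) = √(0.00454 + 0.00763) = 0.110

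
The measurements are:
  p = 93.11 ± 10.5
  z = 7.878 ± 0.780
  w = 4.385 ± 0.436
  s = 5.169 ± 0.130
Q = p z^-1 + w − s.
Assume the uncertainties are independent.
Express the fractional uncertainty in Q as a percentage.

Let h = p·z^-1 = 11.82. δh/h = √((1·δp/p)² + (-1·δz/z)²) = √(0.0127 + 0.00980) = 0.150, so δh = 1.77.
Q = h + w − s: δQ = √(δh² + δw² + δs²) = √(3.15 + 0.190 + 0.0169) = 1.83
Q = 11.03, so δQ/Q = 1.83/11.03 = 0.166.

16.6%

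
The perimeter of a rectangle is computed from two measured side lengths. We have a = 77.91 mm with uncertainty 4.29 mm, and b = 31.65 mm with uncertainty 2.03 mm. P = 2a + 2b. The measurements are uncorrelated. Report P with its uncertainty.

219.1 ± 9.49 mm

Absolute uncertainties add in quadrature for a linear combination:
  (2·δa)² = 73.6;  (2·δb)² = 16.5
δP = √(90.1) = 9.49 mm
P = 219.1 mm.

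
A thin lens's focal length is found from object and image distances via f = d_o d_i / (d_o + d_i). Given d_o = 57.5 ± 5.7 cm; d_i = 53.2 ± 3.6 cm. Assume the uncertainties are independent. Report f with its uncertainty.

∂f/∂d_o = (d_i/(d_o+d_i))² = 0.231;  ∂f/∂d_i = (d_o/(d_o+d_i))² = 0.270
δf = √((∂f/∂d_o · δd_o)² + (∂f/∂d_i · δd_i)²) = √(1.73 + 0.943) = 1.64 cm
f = 27.6 cm.

27.6 ± 1.64 cm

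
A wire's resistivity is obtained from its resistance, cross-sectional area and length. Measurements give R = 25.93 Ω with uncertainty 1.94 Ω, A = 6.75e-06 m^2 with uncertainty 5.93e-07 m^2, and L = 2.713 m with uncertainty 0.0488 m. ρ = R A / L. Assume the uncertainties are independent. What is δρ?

7.53e-06 Ω·m

For a monomial ρ ∝ R, A, L^-1, fractional errors add in quadrature:
  (1·δR/R)² = (1×0.0748)² = 0.00560;  (1·δA/A)² = (1×0.0879)² = 0.00772;  (-1·δL/L)² = (-1×0.0180)² = 0.000324
δρ/ρ = √(0.0136) = 0.117
ρ = 6.451e-05 Ω·m, so δρ = 0.117 × 6.451e-05 = 7.53e-06 Ω·m.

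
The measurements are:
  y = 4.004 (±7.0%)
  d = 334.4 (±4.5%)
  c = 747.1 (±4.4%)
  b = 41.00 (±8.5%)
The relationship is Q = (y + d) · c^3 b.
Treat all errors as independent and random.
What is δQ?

Let u = y + d = 338.4. δu = √(δy² + δd²) = √(0.0786 + 226) = 15.1, so δu/u = 0.0445.
Q is then a monomial in u, c, b:
δQ/Q = √((δu/u)² + (3·δc/c)² + (1·δb/b)²) = √(0.00198 + 0.0174 + 0.00723) = 0.163
Q = 5.786e+12, so δQ = 0.163 × 5.786e+12 = 9.44e+11.

9.44e+11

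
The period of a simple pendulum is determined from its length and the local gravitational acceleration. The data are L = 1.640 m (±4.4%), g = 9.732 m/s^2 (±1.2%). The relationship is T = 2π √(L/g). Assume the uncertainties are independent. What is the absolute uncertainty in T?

Since T is a product/quotient, work with relative uncertainties:
  (½·δL/L)² = (0.5×0.0440)² = 0.000484;  (−½·δg/g)² = (-0.5×0.0120)² = 3.6e-05
δT/T = √(0.000520) = 0.0228
T = 2.579 s, so δT = 0.0228 × 2.579 = 0.0588 s.

0.0588 s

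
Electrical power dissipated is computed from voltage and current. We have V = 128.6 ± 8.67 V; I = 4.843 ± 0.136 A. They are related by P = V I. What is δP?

P is a product of powers, so relative uncertainties combine in quadrature:
  (1·δV/V)² = (1×0.0674)² = 0.00455;  (1·δI/I)² = (1×0.0281)² = 0.000789
δP/P = √(0.00533) = 0.0730
P = 622.8 W, so δP = 0.0730 × 622.8 = 45.5 W.

45.5 W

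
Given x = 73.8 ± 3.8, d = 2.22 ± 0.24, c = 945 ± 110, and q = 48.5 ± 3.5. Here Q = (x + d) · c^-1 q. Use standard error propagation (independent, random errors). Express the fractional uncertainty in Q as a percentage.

14.6%

Let u = x + d = 76.0. δu = √(δx² + δd²) = √(14.4 + 0.0576) = 3.81, so δu/u = 0.0501.
Q is then a monomial in u, c, q:
δQ/Q = √((δu/u)² + (-1·δc/c)² + (1·δq/q)²) = √(0.00251 + 0.0135 + 0.00521) = 0.146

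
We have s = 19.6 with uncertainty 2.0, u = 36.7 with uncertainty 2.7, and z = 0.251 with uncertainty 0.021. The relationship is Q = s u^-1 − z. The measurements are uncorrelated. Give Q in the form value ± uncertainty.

Let p = s·u^-1 = 0.534. δp/p = √((1·δs/s)² + (-1·δu/u)²) = √(0.0104 + 0.00541) = 0.126, so δp = 0.0672.
Q = p − z: δQ = √(δp² + δz²) = √(0.00451 + 0.000441) = 0.0704
Q = 0.283.

0.283 ± 0.0704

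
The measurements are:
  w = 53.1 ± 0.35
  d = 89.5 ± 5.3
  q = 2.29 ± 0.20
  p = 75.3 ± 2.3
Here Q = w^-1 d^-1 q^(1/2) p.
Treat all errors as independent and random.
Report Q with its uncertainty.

0.0240 ± 0.00192

Products/powers → add relative errors in quadrature, weighted by exponent:
  (-1·δw/w)² = (-1×0.00659)² = 4.34e-05;  (-1·δd/d)² = (-1×0.0592)² = 0.00351;  (½·δq/q)² = (0.5×0.0873)² = 0.00191;  (1·δp/p)² = (1×0.0305)² = 0.000933
δQ/Q = √(0.00639) = 0.0799
Q = 0.0240, so δQ = 0.0799 × 0.0240 = 0.00192.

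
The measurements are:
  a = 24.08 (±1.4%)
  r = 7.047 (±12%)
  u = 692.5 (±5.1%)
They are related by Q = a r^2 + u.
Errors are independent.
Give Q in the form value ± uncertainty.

1888 ± 290

Let p = a·r^2 = 1196. δp/p = √((1·δa/a)² + (2·δr/r)²) = √(0.000196 + 0.0576) = 0.240, so δp = 287.
Q = p + u: δQ = √(δp² + δu²) = √(82600 + 1250) = 290
Q = 1888.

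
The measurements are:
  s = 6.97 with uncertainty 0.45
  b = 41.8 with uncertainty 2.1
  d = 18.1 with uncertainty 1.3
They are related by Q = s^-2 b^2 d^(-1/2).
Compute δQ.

1.42

Q is a product of powers, so relative uncertainties combine in quadrature:
  (-2·δs/s)² = (-2×0.0646)² = 0.0167;  (2·δb/b)² = (2×0.0502)² = 0.0101;  (−½·δd/d)² = (-0.5×0.0718)² = 0.00129
δQ/Q = √(0.0281) = 0.168
Q = 8.45, so δQ = 0.168 × 8.45 = 1.42.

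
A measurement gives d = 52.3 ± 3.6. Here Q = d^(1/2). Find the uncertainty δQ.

0.249

Q ∝ d^(1/2), so δQ/Q = |½| · δd/d = 0.5 × 0.0688 = 0.0344.
Q = 7.23, so δQ = 0.0344 × 7.23 = 0.249.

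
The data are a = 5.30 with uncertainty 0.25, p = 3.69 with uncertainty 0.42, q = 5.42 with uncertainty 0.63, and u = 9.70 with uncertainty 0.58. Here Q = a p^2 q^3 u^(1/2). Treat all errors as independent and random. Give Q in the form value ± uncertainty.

Relative error in a monomial: (δQ/Q)² = Σ (nᵢ · δxᵢ/xᵢ)².
  (1·δa/a)² = (1×0.0472)² = 0.00222;  (2·δp/p)² = (2×0.114)² = 0.0518;  (3·δq/q)² = (3×0.116)² = 0.122;  (½·δu/u)² = (0.5×0.0598)² = 0.000894
δQ/Q = √(0.177) = 0.420
Q = 35800, so δQ = 0.420 × 35800 = 15000.

35800 ± 15000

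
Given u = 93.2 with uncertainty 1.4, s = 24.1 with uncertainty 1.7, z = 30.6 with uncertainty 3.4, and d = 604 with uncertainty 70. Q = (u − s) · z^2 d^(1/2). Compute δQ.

3.69e+05

Let w = u − s = 69.1. δw = √(δu² + δs²) = √(1.96 + 2.89) = 2.20, so δw/w = 0.0319.
Q is then a monomial in w, z, d:
δQ/Q = √((δw/w)² + (2·δz/z)² + (½·δd/d)²) = √(0.00102 + 0.0494 + 0.00336) = 0.232
Q = 1.59e+06, so δQ = 0.232 × 1.59e+06 = 3.69e+05.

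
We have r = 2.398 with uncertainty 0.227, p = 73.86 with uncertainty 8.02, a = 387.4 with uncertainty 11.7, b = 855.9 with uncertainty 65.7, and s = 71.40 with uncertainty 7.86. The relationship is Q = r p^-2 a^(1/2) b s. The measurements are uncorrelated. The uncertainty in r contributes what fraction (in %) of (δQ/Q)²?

(δQ/Q)² = (1·δr/r)² + (-2·δp/p)² + (½·δa/a)² + (1·δb/b)² + (1·δs/s)²
  r term: (1×0.0947)² = 0.00896
  p term: (-2×0.109)² = 0.0472
  a term: (0.5×0.0302)² = 0.000228
  b term: (1×0.0768)² = 0.00589
  s term: (1×0.110)² = 0.0121
Total = 0.0744. Share from r = 0.00896/0.0744 = 0.121.

12.1%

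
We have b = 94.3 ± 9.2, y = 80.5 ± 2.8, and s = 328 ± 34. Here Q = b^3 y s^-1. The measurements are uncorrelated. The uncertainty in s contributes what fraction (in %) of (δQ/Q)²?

11.0%

(δQ/Q)² = (3·δb/b)² + (1·δy/y)² + (-1·δs/s)²
  b term: (3×0.0976)² = 0.0857
  y term: (1×0.0348)² = 0.00121
  s term: (-1×0.104)² = 0.0107
Total = 0.0976. Share from s = 0.0107/0.0976 = 0.110.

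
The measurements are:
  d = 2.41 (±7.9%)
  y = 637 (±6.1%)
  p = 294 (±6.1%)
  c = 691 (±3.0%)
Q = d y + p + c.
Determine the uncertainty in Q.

156

Let w = d·y = 1540. δw/w = √((1·δd/d)² + (1·δy/y)²) = √(0.00624 + 0.00372) = 0.0998, so δw = 153.
Q = w + p + c: δQ = √(δw² + δp² + δc²) = √(23500 + 322 + 430) = 156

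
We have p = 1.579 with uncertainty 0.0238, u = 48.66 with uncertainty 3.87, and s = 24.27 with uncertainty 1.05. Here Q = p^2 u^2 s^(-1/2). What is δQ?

196

For a monomial Q ∝ p^2, u^2, s^(-1/2), fractional errors add in quadrature:
  (2·δp/p)² = (2×0.0151)² = 0.000909;  (2·δu/u)² = (2×0.0795)² = 0.0253;  (−½·δs/s)² = (-0.5×0.0433)² = 0.000468
δQ/Q = √(0.0267) = 0.163
Q = 1198, so δQ = 0.163 × 1198 = 196.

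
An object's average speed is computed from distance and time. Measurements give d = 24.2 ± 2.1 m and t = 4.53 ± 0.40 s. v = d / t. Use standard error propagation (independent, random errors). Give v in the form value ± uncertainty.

Each factor contributes (exponent × relative error)² to (δv/v)²:
  (1·δd/d)² = (1×0.0868)² = 0.00753;  (-1·δt/t)² = (-1×0.0883)² = 0.00780
δv/v = √(0.0153) = 0.124
v = 5.34 m/s, so δv = 0.124 × 5.34 = 0.661 m/s.

5.34 ± 0.661 m/s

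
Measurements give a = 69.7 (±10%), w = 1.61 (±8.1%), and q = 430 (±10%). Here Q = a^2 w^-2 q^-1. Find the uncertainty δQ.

Q is a product of powers, so relative uncertainties combine in quadrature:
  (2·δa/a)² = (2×0.100)² = 0.0400;  (-2·δw/w)² = (-2×0.0810)² = 0.0262;  (-1·δq/q)² = (-1×0.100)² = 0.0100
δQ/Q = √(0.0762) = 0.276
Q = 4.36, so δQ = 0.276 × 4.36 = 1.20.

1.20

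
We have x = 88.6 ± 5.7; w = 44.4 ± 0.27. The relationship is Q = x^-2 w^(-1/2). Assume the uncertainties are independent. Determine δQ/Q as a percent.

12.9%

For a monomial Q ∝ x^-2, w^(-1/2), fractional errors add in quadrature:
  (-2·δx/x)² = (-2×0.0643)² = 0.0166;  (−½·δw/w)² = (-0.5×0.00608)² = 9.24e-06
δQ/Q = √(0.0166) = 0.129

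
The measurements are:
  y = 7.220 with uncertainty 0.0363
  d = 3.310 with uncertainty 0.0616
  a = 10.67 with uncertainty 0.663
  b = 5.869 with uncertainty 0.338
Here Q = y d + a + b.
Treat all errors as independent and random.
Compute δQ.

Let p = y·d = 23.90. δp/p = √((1·δy/y)² + (1·δd/d)²) = √(2.53e-05 + 0.000346) = 0.0193, so δp = 0.461.
Q = p + a + b: δQ = √(δp² + δa² + δb²) = √(0.212 + 0.440 + 0.114) = 0.875

0.875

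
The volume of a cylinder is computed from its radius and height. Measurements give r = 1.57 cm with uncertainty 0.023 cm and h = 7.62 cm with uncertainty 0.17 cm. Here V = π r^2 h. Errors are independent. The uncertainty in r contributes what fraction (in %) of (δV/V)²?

(δV/V)² = (2·δr/r)² + (1·δh/h)²
  r term: (2×0.0146)² = 0.000858
  h term: (1×0.0223)² = 0.000498
Total = 0.00136. Share from r = 0.000858/0.00136 = 0.633.

63.3%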